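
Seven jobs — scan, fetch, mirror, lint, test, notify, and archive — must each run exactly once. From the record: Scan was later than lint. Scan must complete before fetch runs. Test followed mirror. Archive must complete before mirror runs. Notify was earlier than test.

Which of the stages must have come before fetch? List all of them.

Directly stated before fetch: scan.
Lint reaches fetch via lint → scan → fetch.
No chain forces archive (or any of the others) ahead of fetch.

lint, scan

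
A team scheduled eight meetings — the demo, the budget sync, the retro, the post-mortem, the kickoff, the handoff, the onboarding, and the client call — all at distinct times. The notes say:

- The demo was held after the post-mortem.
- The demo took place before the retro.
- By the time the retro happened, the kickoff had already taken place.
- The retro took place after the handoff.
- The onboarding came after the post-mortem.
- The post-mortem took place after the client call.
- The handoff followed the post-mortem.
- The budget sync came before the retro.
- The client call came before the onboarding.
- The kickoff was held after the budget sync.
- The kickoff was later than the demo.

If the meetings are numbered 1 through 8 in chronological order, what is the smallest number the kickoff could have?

The budget sync, the client call, the demo, and the post-mortem must all come before the kickoff — 4 forced predecessors.
Nothing else is forced ahead of the kickoff, so its earliest slot is position 4 + 1 = 5.

5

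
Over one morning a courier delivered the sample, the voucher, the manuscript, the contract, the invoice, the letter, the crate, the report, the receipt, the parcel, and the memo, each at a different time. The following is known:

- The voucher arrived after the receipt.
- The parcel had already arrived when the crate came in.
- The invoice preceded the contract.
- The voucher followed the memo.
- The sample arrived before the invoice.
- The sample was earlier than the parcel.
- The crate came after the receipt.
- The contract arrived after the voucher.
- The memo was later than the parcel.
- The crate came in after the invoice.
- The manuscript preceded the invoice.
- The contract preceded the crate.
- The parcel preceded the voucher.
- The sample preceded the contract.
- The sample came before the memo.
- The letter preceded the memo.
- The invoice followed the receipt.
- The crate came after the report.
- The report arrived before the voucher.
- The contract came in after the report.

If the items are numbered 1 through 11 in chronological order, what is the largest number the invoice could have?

9

The invoice must come before the contract and the crate — 2 items forced after it.
Everything else can be placed before the invoice in some valid order, so the invoice can sit as late as position 11 − 2 = 9.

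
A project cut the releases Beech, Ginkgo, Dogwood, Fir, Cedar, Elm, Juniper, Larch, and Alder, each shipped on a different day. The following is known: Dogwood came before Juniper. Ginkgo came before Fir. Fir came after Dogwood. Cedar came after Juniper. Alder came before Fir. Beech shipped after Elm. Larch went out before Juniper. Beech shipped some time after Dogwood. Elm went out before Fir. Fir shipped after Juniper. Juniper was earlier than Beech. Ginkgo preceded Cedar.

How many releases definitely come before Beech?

4

Directly stated before Beech: Dogwood, Elm, and Juniper.
Larch reaches Beech via Larch → Juniper → Beech.
That's Dogwood, Elm, Juniper, and Larch — 4 in all.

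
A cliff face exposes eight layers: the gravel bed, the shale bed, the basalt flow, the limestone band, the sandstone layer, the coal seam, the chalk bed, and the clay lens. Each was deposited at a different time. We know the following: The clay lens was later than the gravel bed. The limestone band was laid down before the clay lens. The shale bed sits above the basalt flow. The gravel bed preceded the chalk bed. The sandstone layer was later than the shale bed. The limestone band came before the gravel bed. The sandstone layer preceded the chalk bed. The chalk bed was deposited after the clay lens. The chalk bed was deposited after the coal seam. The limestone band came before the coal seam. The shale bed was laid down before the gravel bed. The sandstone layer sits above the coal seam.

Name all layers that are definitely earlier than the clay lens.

the basalt flow, the gravel bed, the limestone band, the shale bed

Directly stated before the clay lens: the gravel bed and the limestone band.
The basalt flow reaches the clay lens via the basalt flow → the shale bed → the gravel bed → the clay lens.
The shale bed reaches the clay lens via the shale bed → the gravel bed → the clay lens.
No chain forces the chalk bed (or any of the others) ahead of the clay lens.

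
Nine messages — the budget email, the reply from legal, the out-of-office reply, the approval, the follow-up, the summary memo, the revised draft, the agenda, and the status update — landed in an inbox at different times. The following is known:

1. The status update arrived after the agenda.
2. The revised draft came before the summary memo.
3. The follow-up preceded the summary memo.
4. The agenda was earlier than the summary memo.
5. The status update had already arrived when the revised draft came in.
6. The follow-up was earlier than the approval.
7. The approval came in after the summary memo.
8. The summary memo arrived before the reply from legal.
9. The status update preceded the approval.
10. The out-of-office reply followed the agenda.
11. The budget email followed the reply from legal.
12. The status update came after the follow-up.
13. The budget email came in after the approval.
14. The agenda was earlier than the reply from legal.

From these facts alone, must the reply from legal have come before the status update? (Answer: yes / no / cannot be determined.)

no

Tracing the constraints gives the status update → the revised draft → the summary memo → the reply from legal, so the status update must come before the reply from legal.
That means the reply from legal cannot be before the status update.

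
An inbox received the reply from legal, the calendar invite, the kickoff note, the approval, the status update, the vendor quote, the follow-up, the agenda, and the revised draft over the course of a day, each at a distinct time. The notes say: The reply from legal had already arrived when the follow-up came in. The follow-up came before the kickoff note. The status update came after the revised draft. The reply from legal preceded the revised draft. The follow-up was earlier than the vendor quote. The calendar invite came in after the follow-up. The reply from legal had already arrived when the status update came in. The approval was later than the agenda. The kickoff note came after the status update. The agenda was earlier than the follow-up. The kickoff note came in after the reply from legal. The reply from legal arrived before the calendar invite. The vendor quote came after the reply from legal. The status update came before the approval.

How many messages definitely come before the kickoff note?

Directly stated before the kickoff note: the follow-up, the reply from legal, and the status update.
The agenda reaches the kickoff note via the agenda → the follow-up → the kickoff note.
The revised draft reaches the kickoff note via the revised draft → the status update → the kickoff note.
No chain forces the vendor quote (or any of the others) ahead of the kickoff note.
That's the agenda, the follow-up, the reply from legal, the revised draft, and the status update — 5 in all.

5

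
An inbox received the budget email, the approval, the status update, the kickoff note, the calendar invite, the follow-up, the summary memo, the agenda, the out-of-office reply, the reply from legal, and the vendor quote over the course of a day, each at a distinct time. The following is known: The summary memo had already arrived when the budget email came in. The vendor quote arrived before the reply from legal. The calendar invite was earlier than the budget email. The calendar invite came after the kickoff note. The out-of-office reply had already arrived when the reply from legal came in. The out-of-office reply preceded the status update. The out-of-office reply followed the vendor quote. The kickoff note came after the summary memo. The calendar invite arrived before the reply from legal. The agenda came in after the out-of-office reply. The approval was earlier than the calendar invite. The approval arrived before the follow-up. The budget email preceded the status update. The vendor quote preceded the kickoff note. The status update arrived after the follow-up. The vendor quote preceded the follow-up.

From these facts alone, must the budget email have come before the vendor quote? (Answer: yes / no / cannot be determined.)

no

Tracing the constraints gives the vendor quote → the kickoff note → the calendar invite → the budget email, so the vendor quote must come before the budget email.
That means the budget email cannot be before the vendor quote.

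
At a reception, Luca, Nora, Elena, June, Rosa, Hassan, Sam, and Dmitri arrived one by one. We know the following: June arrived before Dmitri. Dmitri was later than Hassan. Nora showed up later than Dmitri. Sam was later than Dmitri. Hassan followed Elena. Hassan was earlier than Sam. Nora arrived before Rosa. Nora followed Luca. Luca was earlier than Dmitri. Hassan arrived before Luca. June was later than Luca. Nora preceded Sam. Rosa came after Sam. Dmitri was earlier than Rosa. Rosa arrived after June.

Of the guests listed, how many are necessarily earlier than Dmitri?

Directly stated before Dmitri: Hassan, June, and Luca.
Elena reaches Dmitri via Elena → Hassan → Dmitri.
No chain forces Rosa (or any of the others) ahead of Dmitri.
That's Elena, Hassan, June, and Luca — 4 in all.

4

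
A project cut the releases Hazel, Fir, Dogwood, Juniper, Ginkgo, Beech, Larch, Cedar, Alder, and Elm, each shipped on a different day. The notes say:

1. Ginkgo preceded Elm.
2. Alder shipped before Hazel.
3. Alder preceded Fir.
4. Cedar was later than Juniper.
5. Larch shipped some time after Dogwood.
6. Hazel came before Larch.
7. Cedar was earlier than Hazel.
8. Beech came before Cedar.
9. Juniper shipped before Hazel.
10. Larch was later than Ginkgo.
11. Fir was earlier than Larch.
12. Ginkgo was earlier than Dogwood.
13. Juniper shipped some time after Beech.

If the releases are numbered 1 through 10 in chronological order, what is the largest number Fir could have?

9

Fir must come before Larch — 1 release forced after it.
Everything else can be placed before Fir in some valid order, so Fir can sit as late as position 10 − 1 = 9.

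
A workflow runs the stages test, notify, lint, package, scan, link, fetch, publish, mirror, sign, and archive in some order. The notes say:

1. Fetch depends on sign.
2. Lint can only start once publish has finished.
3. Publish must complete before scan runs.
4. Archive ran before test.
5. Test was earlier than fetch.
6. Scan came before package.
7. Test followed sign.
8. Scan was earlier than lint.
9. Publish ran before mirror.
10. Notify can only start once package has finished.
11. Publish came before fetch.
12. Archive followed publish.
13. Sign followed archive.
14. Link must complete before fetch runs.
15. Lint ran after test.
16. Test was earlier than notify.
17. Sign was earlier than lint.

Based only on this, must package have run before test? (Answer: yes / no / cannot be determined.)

cannot be determined

No chain of stated constraints runs from package to test, and none runs from test to package either.
So the relative order of package and test is not fixed by the given facts.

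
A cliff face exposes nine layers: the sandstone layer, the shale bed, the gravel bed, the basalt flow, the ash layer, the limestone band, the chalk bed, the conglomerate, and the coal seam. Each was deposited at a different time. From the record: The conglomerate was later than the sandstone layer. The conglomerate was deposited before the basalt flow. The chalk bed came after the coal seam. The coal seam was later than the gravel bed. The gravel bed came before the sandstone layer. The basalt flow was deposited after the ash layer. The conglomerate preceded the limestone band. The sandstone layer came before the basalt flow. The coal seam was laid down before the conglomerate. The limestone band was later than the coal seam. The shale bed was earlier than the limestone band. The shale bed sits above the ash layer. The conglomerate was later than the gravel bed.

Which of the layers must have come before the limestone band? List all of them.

Directly stated before the limestone band: the coal seam, the conglomerate, and the shale bed.
The ash layer reaches the limestone band via the ash layer → the shale bed → the limestone band.
The gravel bed reaches the limestone band via the gravel bed → the conglomerate → the limestone band.
The sandstone layer reaches the limestone band via the sandstone layer → the conglomerate → the limestone band.

the ash layer, the coal seam, the conglomerate, the gravel bed, the sandstone layer, the shale bed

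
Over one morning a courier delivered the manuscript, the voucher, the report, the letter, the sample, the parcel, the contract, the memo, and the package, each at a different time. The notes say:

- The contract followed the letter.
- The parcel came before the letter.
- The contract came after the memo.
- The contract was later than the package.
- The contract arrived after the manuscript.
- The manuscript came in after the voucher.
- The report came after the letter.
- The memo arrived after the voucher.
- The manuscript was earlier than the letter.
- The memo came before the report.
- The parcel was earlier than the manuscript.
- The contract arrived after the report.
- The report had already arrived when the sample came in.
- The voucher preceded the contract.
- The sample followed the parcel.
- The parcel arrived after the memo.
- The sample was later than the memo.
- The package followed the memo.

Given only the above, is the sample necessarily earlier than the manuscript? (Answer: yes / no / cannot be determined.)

Tracing the constraints gives the manuscript → the letter → the report → the sample, so the manuscript must come before the sample.
That means the sample cannot be before the manuscript.

no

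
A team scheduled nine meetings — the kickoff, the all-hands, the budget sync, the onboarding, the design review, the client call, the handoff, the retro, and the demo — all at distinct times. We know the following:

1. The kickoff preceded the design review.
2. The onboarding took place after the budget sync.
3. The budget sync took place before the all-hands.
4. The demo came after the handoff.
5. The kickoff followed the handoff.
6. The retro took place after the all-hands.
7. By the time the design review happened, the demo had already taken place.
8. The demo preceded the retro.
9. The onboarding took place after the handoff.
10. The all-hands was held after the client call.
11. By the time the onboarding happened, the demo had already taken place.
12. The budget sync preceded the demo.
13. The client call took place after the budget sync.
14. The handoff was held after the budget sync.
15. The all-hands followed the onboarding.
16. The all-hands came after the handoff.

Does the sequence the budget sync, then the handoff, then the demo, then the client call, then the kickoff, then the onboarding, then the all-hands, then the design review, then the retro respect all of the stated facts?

yes

Check each stated constraint against the proposed order — e.g. the demo is ahead of the retro; the budget sync is ahead of the all-hands. Every pair is in the required order; nothing is violated.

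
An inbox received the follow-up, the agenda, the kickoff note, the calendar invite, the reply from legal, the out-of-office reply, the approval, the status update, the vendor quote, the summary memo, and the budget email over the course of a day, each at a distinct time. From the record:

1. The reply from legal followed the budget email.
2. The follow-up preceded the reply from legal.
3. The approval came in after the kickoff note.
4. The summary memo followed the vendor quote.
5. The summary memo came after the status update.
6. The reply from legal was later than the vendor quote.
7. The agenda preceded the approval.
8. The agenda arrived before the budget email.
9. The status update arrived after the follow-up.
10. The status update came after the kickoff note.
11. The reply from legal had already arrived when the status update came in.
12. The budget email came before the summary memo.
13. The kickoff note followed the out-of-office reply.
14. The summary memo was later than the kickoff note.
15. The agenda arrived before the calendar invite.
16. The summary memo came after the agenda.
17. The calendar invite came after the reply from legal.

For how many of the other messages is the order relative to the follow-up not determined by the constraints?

Forced after the follow-up: the calendar invite, the reply from legal, the status update, and the summary memo.
That leaves the agenda, the approval, the budget email, the kickoff note, the out-of-office reply, and the vendor quote with no forced order relative to the follow-up — 6.

6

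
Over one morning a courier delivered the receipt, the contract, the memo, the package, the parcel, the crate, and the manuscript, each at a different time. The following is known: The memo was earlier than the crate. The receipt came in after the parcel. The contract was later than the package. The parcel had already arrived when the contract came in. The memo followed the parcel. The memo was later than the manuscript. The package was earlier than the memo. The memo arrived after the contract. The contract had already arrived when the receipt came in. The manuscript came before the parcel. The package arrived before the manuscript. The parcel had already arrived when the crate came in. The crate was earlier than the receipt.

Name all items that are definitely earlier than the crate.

the contract, the manuscript, the memo, the package, the parcel

Directly stated before the crate: the memo and the parcel.
The contract reaches the crate via the contract → the memo → the crate.
The manuscript reaches the crate via the manuscript → the memo → the crate.
The package reaches the crate via the package → the memo → the crate.
No chain forces the receipt ahead of the crate.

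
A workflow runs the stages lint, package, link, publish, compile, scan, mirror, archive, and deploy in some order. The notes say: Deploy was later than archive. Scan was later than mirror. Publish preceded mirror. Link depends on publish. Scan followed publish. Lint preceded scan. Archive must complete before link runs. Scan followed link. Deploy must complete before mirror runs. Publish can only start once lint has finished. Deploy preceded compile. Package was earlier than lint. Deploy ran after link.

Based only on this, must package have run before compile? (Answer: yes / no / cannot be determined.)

Chain the constraints: package → lint → publish → link → deploy → compile. Each link is directly stated, so package comes before compile.

yes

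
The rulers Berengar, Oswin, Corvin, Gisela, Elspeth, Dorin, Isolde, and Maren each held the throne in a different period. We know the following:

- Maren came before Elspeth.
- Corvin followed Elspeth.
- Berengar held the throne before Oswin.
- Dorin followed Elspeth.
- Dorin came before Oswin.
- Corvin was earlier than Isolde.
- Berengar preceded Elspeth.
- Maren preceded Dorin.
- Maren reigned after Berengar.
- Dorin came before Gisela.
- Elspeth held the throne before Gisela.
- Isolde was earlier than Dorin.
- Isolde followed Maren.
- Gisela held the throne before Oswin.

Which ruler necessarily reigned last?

Every other ruler has a chain of constraints placing them before Oswin, so Oswin is last.

Oswin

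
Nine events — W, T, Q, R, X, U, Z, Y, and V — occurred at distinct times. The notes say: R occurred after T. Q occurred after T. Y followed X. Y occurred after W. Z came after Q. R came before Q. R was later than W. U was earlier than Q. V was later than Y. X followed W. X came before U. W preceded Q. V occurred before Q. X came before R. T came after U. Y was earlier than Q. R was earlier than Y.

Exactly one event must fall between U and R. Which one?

T

Tracing the constraints gives U → T → R, so T sits after U and before R.
No other event is forced both after U and before R.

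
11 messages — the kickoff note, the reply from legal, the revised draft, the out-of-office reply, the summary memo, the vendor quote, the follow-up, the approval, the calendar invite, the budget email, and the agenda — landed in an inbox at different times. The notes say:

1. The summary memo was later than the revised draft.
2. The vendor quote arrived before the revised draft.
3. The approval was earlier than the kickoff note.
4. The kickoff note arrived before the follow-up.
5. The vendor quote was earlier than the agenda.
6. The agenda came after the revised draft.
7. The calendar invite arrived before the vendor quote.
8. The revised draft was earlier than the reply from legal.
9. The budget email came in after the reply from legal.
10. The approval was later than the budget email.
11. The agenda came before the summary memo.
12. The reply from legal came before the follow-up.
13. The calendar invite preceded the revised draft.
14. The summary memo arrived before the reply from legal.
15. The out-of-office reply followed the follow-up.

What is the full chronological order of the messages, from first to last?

the calendar invite, the vendor quote, the revised draft, the agenda, the summary memo, the reply from legal, the budget email, the approval, the kickoff note, the follow-up, the out-of-office reply

The constraints fix every adjacent pair, so only one ordering works:
the calendar invite → the vendor quote → the revised draft → the agenda → the summary memo → the reply from legal → the budget email → the approval → the kickoff note → the follow-up → the out-of-office reply.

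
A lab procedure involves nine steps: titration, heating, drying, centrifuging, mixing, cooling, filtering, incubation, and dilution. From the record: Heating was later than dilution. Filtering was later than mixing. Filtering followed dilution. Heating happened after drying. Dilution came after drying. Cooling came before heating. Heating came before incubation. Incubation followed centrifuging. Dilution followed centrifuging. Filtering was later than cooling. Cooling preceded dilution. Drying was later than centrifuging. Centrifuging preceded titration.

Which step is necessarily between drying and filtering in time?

dilution

Tracing the constraints gives drying → dilution → filtering, so dilution sits after drying and before filtering.
No other step is forced both after drying and before filtering.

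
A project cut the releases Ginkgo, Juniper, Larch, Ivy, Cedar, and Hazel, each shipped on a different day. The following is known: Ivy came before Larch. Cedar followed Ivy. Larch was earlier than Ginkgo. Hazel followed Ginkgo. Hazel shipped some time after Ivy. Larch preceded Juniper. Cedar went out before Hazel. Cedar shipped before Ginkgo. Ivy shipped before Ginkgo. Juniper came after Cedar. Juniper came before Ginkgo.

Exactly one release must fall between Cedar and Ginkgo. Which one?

Tracing the constraints gives Cedar → Juniper → Ginkgo, so Juniper sits after Cedar and before Ginkgo.
No other release is forced both after Cedar and before Ginkgo.

Juniper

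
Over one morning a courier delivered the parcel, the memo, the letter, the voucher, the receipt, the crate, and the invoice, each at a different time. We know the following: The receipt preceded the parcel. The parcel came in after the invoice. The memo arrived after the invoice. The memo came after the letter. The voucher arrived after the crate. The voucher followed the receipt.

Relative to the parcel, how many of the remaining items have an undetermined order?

4

Forced before the parcel: the invoice and the receipt.
That leaves the crate, the letter, the memo, and the voucher with no forced order relative to the parcel — 4.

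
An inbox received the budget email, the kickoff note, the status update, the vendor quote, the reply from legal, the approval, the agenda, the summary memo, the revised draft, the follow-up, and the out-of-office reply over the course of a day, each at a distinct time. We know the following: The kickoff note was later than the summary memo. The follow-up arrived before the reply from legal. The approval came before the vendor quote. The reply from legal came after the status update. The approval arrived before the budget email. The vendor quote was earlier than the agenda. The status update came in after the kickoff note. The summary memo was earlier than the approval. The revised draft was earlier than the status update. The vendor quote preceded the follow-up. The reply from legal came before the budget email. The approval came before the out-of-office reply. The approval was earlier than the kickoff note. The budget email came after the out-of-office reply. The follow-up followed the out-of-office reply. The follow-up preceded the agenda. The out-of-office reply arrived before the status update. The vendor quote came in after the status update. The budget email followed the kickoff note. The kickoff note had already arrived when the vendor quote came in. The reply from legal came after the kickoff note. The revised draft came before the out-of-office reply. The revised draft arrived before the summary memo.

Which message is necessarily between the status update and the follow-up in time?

Tracing the constraints gives the status update → the vendor quote → the follow-up, so the vendor quote sits after the status update and before the follow-up.
No other message is forced both after the status update and before the follow-up.

the vendor quote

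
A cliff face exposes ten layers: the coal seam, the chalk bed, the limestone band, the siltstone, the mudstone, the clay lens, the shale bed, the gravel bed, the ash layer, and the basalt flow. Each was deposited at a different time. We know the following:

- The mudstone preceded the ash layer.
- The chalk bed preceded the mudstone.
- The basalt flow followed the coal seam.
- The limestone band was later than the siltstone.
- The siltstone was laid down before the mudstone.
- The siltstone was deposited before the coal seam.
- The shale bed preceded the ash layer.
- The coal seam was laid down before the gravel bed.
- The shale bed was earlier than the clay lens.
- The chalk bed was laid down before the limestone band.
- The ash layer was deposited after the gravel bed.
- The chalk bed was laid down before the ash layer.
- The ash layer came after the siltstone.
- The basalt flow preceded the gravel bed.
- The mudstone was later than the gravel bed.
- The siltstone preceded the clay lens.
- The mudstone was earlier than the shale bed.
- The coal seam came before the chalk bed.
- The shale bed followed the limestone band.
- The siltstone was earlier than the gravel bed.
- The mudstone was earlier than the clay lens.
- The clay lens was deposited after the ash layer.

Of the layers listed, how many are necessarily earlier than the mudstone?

5

Directly stated before the mudstone: the chalk bed, the gravel bed, and the siltstone.
The basalt flow reaches the mudstone via the basalt flow → the gravel bed → the mudstone.
The coal seam reaches the mudstone via the coal seam → the chalk bed → the mudstone.
That's the basalt flow, the chalk bed, the coal seam, the gravel bed, and the siltstone — 5 in all.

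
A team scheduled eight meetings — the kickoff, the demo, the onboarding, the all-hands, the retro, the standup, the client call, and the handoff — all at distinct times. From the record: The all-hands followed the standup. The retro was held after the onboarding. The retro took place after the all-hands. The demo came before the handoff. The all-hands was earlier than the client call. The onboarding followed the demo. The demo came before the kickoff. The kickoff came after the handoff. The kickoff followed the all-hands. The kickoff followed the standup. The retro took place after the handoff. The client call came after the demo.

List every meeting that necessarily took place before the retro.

the all-hands, the demo, the handoff, the onboarding, the standup

Directly stated before the retro: the all-hands, the handoff, and the onboarding.
The demo reaches the retro via the demo → the handoff → the retro.
The standup reaches the retro via the standup → the all-hands → the retro.
No chain forces the client call (or any of the others) ahead of the retro.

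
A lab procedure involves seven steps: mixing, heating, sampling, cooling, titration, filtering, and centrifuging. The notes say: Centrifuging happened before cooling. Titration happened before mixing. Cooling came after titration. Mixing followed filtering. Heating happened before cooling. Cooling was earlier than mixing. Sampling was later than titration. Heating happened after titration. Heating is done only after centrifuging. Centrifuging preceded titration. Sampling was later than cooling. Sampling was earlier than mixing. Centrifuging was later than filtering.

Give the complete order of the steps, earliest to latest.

The constraints fix every adjacent pair, so only one ordering works:
filtering → centrifuging → titration → heating → cooling → sampling → mixing.

filtering, centrifuging, titration, heating, cooling, sampling, mixing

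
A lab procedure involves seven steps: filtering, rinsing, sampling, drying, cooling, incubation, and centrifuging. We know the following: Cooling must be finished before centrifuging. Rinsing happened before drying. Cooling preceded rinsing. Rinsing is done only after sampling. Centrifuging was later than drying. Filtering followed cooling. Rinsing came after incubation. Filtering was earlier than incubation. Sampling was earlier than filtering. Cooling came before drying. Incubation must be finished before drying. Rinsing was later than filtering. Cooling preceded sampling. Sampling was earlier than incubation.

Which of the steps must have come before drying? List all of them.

Directly stated before drying: cooling, incubation, and rinsing.
Filtering reaches drying via filtering → rinsing → drying.
Sampling reaches drying via sampling → incubation → drying.
No chain forces centrifuging ahead of drying.

cooling, filtering, incubation, rinsing, sampling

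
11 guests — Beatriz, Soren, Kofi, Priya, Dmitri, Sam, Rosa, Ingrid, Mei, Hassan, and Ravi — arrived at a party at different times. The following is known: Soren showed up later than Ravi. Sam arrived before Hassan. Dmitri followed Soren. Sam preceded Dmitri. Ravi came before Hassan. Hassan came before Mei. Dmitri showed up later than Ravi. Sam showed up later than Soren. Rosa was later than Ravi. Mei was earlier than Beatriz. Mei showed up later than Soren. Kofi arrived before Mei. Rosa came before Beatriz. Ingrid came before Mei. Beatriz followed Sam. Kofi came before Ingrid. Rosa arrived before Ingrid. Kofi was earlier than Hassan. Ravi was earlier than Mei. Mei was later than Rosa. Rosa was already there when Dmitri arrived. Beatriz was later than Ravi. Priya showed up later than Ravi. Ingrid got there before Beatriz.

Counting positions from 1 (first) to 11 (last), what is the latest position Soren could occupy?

Soren must come before Beatriz, Dmitri, Hassan, Mei, and Sam — 5 guests forced after them.
Everything else can be placed before Soren in some valid order, so Soren can sit as late as position 11 − 5 = 6.

6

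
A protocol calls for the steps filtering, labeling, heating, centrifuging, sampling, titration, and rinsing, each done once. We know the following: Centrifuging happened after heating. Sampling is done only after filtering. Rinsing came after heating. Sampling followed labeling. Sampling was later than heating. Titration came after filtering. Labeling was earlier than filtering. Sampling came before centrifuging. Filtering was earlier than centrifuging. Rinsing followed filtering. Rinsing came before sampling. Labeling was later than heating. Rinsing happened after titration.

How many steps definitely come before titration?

3

Directly stated before titration: filtering.
Heating reaches titration via heating → labeling → filtering → titration.
Labeling reaches titration via labeling → filtering → titration.
That's filtering, heating, and labeling — 3 in all.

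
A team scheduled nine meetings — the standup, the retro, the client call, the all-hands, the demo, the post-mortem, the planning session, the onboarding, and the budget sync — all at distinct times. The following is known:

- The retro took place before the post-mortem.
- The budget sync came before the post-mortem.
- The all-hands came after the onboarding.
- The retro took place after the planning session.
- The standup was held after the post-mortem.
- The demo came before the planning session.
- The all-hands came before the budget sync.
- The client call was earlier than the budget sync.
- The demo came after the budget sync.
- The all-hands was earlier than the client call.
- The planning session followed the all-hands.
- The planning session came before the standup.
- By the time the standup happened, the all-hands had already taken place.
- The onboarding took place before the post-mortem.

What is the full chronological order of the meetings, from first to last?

The constraints fix every adjacent pair, so only one ordering works:
the onboarding → the all-hands → the client call → the budget sync → the demo → the planning session → the retro → the post-mortem → the standup.

the onboarding, the all-hands, the client call, the budget sync, the demo, the planning session, the retro, the post-mortem, the standup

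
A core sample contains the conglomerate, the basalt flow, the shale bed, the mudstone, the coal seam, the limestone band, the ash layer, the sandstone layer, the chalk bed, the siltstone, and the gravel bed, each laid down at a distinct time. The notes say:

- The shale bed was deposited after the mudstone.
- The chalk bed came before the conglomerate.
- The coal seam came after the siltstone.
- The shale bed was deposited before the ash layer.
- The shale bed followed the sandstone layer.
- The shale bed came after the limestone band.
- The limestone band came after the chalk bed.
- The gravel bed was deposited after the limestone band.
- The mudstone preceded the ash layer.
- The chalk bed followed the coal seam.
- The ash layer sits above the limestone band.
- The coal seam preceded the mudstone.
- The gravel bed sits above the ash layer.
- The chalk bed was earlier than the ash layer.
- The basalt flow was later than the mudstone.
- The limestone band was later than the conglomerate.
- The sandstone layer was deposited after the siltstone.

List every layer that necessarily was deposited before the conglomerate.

Directly stated before the conglomerate: the chalk bed.
The coal seam reaches the conglomerate via the coal seam → the chalk bed → the conglomerate.
The siltstone reaches the conglomerate via the siltstone → the coal seam → the chalk bed → the conglomerate.
No chain forces the basalt flow (or any of the others) ahead of the conglomerate.

the chalk bed, the coal seam, the siltstone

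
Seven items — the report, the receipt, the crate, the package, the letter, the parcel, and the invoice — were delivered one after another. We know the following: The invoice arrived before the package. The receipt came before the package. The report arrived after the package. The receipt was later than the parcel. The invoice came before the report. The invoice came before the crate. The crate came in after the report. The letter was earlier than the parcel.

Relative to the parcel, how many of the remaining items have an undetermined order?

Forced before the parcel: the letter; forced after the parcel: the crate, the package, the receipt, and the report.
That leaves the invoice with no forced order relative to the parcel — 1.

1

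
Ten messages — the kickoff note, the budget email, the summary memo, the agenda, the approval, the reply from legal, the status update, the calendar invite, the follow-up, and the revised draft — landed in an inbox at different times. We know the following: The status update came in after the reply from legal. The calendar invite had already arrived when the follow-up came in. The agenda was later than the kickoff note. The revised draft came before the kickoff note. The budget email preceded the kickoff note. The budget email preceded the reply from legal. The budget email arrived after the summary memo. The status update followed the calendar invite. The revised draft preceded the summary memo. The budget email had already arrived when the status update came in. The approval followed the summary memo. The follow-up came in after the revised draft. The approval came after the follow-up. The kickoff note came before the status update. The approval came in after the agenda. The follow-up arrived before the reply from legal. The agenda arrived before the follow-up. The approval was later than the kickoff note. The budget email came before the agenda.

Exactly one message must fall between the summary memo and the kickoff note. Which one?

Tracing the constraints gives the summary memo → the budget email → the kickoff note, so the budget email sits after the summary memo and before the kickoff note.
No other message is forced both after the summary memo and before the kickoff note.

the budget email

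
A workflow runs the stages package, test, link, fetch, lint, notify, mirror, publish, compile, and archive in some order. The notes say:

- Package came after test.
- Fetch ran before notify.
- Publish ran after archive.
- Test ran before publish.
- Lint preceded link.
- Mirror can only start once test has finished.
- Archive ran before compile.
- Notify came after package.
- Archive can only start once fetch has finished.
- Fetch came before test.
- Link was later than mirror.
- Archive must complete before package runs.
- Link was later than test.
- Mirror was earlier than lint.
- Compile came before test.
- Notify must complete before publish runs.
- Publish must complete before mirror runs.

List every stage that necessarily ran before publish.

Directly stated before publish: archive, notify, and test.
Compile reaches publish via compile → test → publish.
Fetch reaches publish via fetch → notify → publish.
Package reaches publish via package → notify → publish.

archive, compile, fetch, notify, package, test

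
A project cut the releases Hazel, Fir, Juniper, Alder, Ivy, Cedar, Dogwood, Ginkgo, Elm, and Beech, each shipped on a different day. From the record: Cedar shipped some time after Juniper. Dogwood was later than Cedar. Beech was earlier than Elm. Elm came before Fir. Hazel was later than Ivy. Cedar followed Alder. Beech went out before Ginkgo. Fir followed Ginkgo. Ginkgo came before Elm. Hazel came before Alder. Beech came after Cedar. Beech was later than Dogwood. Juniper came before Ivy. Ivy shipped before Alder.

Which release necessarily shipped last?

Fir

Every other release has a chain of constraints placing it before Fir, so Fir is last.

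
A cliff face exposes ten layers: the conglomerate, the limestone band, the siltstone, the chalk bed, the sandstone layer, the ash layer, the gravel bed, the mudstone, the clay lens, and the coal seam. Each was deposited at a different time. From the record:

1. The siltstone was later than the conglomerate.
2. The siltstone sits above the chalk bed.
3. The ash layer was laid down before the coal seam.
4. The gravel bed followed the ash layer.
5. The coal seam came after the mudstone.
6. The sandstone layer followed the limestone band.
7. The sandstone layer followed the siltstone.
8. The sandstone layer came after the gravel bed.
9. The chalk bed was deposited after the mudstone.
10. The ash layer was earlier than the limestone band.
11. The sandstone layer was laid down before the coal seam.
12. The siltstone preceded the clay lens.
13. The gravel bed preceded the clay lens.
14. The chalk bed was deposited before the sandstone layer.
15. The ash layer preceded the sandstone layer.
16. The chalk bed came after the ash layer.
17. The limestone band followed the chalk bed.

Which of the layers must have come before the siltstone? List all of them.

the ash layer, the chalk bed, the conglomerate, the mudstone

Directly stated before the siltstone: the chalk bed and the conglomerate.
The ash layer reaches the siltstone via the ash layer → the chalk bed → the siltstone.
The mudstone reaches the siltstone via the mudstone → the chalk bed → the siltstone.
No chain forces the coal seam (or any of the others) ahead of the siltstone.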